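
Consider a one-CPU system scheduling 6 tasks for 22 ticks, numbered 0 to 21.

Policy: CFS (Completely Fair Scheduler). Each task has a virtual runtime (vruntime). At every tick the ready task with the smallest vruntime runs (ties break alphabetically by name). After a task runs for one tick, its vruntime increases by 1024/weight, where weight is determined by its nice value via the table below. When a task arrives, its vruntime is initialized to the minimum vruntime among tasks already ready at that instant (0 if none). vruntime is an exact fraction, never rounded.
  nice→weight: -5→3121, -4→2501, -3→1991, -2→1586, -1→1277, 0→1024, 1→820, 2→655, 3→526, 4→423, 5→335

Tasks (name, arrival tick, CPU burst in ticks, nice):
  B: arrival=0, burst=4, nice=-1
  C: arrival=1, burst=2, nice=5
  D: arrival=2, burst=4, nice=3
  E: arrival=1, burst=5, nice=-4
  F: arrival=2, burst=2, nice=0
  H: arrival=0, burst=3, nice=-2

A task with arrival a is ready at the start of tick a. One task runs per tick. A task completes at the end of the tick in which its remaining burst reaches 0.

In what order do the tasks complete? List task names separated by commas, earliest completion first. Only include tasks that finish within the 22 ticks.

t=0: vr[B=0 H=0] → run B
t=1: vr[B=1024/1277 C=0 E=0 H=0] → run C
t=2: vr[B=1024/1277 C=1024/335 D=0 E=0 F=0 H=0] → run D
t=3: vr[B=1024/1277 C=1024/335 D=512/263 E=0 F=0 H=0] → run E
t=4: vr[B=1024/1277 C=1024/335 D=512/263 E=1024/2501 F=0 H=0] → run F
t=5: vr[B=1024/1277 C=1024/335 D=512/263 E=1024/2501 F=1 H=0] → run H
t=6: vr[B=1024/1277 C=1024/335 D=512/263 E=1024/2501 F=1 H=512/793] → run E
t=7: vr[B=1024/1277 C=1024/335 D=512/263 E=2048/2501 F=1 H=512/793] → run H
t=8: vr[B=1024/1277 C=1024/335 D=512/263 E=2048/2501 F=1 H=1024/793] → run B
t=9: vr[B=2048/1277 C=1024/335 D=512/263 E=2048/2501 F=1 H=1024/793] → run E
t=10: vr[B=2048/1277 C=1024/335 D=512/263 E=3072/2501 F=1 H=1024/793] → run F
t=11: vr[B=2048/1277 C=1024/335 D=512/263 E=3072/2501 H=1024/793] → run E
t=12: vr[B=2048/1277 C=1024/335 D=512/263 E=4096/2501 H=1024/793] → run H
t=13: vr[B=2048/1277 C=1024/335 D=512/263 E=4096/2501] → run B
t=14: vr[B=3072/1277 C=1024/335 D=512/263 E=4096/2501] → run E
t=15: vr[B=3072/1277 C=1024/335 D=512/263] → run D
t=16: vr[B=3072/1277 C=1024/335 D=1024/263] → run B
t=17: vr[C=1024/335 D=1024/263] → run C
t=18: vr[D=1024/263] → run D
t=19: vr[D=1536/263] → run D
t=20: (idle)
t=21: (idle)

completion order = F, H, E, B, C, D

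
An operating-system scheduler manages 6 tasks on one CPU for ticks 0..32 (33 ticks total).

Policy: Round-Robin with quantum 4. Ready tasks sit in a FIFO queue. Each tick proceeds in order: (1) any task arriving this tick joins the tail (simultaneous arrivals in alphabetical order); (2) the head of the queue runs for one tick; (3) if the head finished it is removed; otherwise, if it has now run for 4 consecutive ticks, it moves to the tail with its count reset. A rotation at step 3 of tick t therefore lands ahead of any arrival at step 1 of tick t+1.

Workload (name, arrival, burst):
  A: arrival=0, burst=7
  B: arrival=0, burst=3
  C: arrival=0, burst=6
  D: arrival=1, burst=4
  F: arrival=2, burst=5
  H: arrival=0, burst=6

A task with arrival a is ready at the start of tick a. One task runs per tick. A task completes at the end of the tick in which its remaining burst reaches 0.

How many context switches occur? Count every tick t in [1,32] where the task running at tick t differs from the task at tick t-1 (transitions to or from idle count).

t=0: queue=[A,B,C,H] q_used=0 → run A
t=1: queue=[A,B,C,H,D] q_used=1 → run A
t=2: queue=[A,B,C,H,D,F] q_used=2 → run A
t=3: queue=[A,B,C,H,D,F] q_used=3 → run A
t=4: queue=[B,C,H,D,F,A] q_used=0 → run B
t=5: queue=[B,C,H,D,F,A] q_used=1 → run B
t=6: queue=[B,C,H,D,F,A] q_used=2 → run B
t=7: queue=[C,H,D,F,A] q_used=0 → run C
t=8: queue=[C,H,D,F,A] q_used=1 → run C
t=9: queue=[C,H,D,F,A] q_used=2 → run C
t=10: queue=[C,H,D,F,A] q_used=3 → run C
t=11: queue=[H,D,F,A,C] q_used=0 → run H
t=12: queue=[H,D,F,A,C] q_used=1 → run H
t=13: queue=[H,D,F,A,C] q_used=2 → run H
t=14: queue=[H,D,F,A,C] q_used=3 → run H
t=15: queue=[D,F,A,C,H] q_used=0 → run D
t=16: queue=[D,F,A,C,H] q_used=1 → run D
t=17: queue=[D,F,A,C,H] q_used=2 → run D
t=18: queue=[D,F,A,C,H] q_used=3 → run D
t=19: queue=[F,A,C,H] q_used=0 → run F
t=20: queue=[F,A,C,H] q_used=1 → run F
t=21: queue=[F,A,C,H] q_used=2 → run F
t=22: queue=[F,A,C,H] q_used=3 → run F
t=23: queue=[A,C,H,F] q_used=0 → run A
t=24: queue=[A,C,H,F] q_used=1 → run A
t=25: queue=[A,C,H,F] q_used=2 → run A
t=26: queue=[C,H,F] q_used=0 → run C
t=27: queue=[C,H,F] q_used=1 → run C
t=28: queue=[H,F] q_used=0 → run H
t=29: queue=[H,F] q_used=1 → run H
t=30: queue=[F] q_used=0 → run F
t=31: (idle)
t=32: (idle)

context switches = 10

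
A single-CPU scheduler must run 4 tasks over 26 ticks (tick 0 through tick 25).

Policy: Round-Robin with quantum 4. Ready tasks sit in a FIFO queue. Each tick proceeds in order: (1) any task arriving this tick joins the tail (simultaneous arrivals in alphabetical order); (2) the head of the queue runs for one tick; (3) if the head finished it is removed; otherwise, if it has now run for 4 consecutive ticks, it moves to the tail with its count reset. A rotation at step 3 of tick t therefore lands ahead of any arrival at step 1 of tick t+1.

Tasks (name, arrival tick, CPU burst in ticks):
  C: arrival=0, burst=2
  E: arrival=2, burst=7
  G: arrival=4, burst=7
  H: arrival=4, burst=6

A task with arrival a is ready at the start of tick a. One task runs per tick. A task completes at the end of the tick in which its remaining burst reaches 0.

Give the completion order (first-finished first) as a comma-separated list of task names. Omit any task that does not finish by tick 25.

t=0: queue=[C] q_used=0 → run C
t=1: queue=[C] q_used=1 → run C
t=2: queue=[E] q_used=0 → run E
t=3: queue=[E] q_used=1 → run E
t=4: queue=[E,G,H] q_used=2 → run E
t=5: queue=[E,G,H] q_used=3 → run E
t=6: queue=[G,H,E] q_used=0 → run G
t=7: queue=[G,H,E] q_used=1 → run G
t=8: queue=[G,H,E] q_used=2 → run G
t=9: queue=[G,H,E] q_used=3 → run G
t=10: queue=[H,E,G] q_used=0 → run H
t=11: queue=[H,E,G] q_used=1 → run H
t=12: queue=[H,E,G] q_used=2 → run H
t=13: queue=[H,E,G] q_used=3 → run H
t=14: queue=[E,G,H] q_used=0 → run E
t=15: queue=[E,G,H] q_used=1 → run E
t=16: queue=[E,G,H] q_used=2 → run E
t=17: queue=[G,H] q_used=0 → run G
t=18: queue=[G,H] q_used=1 → run G
t=19: queue=[G,H] q_used=2 → run G
t=20: queue=[H] q_used=0 → run H
t=21: queue=[H] q_used=1 → run H
t=22: (idle)
t=23: (idle)
t=24: (idle)
t=25: (idle)

completion order = C, E, G, H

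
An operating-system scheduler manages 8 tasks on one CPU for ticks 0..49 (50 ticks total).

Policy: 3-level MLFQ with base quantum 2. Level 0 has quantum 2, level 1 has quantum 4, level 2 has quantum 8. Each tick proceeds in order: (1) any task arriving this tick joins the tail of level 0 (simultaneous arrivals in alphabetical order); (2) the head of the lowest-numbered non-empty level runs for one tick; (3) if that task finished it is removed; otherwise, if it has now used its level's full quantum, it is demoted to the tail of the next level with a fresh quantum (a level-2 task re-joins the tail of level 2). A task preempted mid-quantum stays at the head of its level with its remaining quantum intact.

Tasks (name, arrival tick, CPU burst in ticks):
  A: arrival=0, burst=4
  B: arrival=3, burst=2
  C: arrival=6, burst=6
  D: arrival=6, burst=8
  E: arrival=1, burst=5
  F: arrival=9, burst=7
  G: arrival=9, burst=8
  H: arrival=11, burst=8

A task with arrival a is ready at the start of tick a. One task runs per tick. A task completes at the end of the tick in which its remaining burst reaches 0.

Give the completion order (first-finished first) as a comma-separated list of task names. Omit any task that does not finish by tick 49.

t=0: L0/L1/L2 = A/-/- → run A
t=1: L0/L1/L2 = AE/-/- → run A
t=2: L0/L1/L2 = E/A/- → run E
t=3: L0/L1/L2 = EB/A/- → run E
t=4: L0/L1/L2 = B/AE/- → run B
t=5: L0/L1/L2 = B/AE/- → run B
t=6: L0/L1/L2 = CD/AE/- → run C
t=7: L0/L1/L2 = CD/AE/- → run C
t=8: L0/L1/L2 = D/AEC/- → run D
t=9: L0/L1/L2 = DFG/AEC/- → run D
t=10: L0/L1/L2 = FG/AECD/- → run F
t=11: L0/L1/L2 = FGH/AECD/- → run F
t=12: L0/L1/L2 = GH/AECDF/- → run G
t=13: L0/L1/L2 = GH/AECDF/- → run G
t=14: L0/L1/L2 = H/AECDFG/- → run H
t=15: L0/L1/L2 = H/AECDFG/- → run H
t=16: L0/L1/L2 = -/AECDFGH/- → run A
t=17: L0/L1/L2 = -/AECDFGH/- → run A
t=18: L0/L1/L2 = -/ECDFGH/- → run E
t=19: L0/L1/L2 = -/ECDFGH/- → run E
t=20: L0/L1/L2 = -/ECDFGH/- → run E
t=21: L0/L1/L2 = -/CDFGH/- → run C
t=22: L0/L1/L2 = -/CDFGH/- → run C
t=23: L0/L1/L2 = -/CDFGH/- → run C
t=24: L0/L1/L2 = -/CDFGH/- → run C
t=25: L0/L1/L2 = -/DFGH/- → run D
t=26: L0/L1/L2 = -/DFGH/- → run D
t=27: L0/L1/L2 = -/DFGH/- → run D
t=28: L0/L1/L2 = -/DFGH/- → run D
t=29: L0/L1/L2 = -/FGH/D → run F
t=30: L0/L1/L2 = -/FGH/D → run F
t=31: L0/L1/L2 = -/FGH/D → run F
t=32: L0/L1/L2 = -/FGH/D → run F
t=33: L0/L1/L2 = -/GH/DF → run G
t=34: L0/L1/L2 = -/GH/DF → run G
t=35: L0/L1/L2 = -/GH/DF → run G
t=36: L0/L1/L2 = -/GH/DF → run G
t=37: L0/L1/L2 = -/H/DFG → run H
t=38: L0/L1/L2 = -/H/DFG → run H
t=39: L0/L1/L2 = -/H/DFG → run H
t=40: L0/L1/L2 = -/H/DFG → run H
t=41: L0/L1/L2 = -/-/DFGH → run D
t=42: L0/L1/L2 = -/-/DFGH → run D
t=43: L0/L1/L2 = -/-/FGH → run F
t=44: L0/L1/L2 = -/-/GH → run G
t=45: L0/L1/L2 = -/-/GH → run G
t=46: L0/L1/L2 = -/-/H → run H
t=47: L0/L1/L2 = -/-/H → run H
t=48: (idle)
t=49: (idle)

completion order = B, A, E, C, D, F, G, H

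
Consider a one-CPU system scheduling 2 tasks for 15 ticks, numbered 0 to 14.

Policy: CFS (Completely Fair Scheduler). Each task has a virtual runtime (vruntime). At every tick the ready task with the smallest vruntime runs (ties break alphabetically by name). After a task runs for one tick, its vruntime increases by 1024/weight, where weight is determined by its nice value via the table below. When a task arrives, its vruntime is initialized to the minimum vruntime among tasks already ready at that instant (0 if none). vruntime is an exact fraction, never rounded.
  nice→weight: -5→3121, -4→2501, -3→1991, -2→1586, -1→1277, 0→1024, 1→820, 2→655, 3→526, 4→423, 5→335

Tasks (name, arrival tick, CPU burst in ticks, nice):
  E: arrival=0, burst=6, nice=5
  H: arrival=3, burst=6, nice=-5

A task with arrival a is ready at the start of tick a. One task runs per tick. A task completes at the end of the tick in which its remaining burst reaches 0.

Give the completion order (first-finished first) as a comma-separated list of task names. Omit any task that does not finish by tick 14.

t=0: vr[E=0] → run E
t=1: vr[E=1024/335] → run E
t=2: vr[E=2048/335] → run E
t=3: vr[E=3072/335 H=3072/335] → run E
t=4: vr[E=4096/335 H=3072/335] → run H
t=5: vr[E=4096/335 H=9930752/1045535] → run H
t=6: vr[E=4096/335 H=10273792/1045535] → run H
t=7: vr[E=4096/335 H=10616832/1045535] → run H
t=8: vr[E=4096/335 H=10959872/1045535] → run H
t=9: vr[E=4096/335 H=11302912/1045535] → run H
t=10: vr[E=4096/335] → run E
t=11: vr[E=1024/67] → run E
t=12: (idle)
t=13: (idle)
t=14: (idle)

completion order = H, E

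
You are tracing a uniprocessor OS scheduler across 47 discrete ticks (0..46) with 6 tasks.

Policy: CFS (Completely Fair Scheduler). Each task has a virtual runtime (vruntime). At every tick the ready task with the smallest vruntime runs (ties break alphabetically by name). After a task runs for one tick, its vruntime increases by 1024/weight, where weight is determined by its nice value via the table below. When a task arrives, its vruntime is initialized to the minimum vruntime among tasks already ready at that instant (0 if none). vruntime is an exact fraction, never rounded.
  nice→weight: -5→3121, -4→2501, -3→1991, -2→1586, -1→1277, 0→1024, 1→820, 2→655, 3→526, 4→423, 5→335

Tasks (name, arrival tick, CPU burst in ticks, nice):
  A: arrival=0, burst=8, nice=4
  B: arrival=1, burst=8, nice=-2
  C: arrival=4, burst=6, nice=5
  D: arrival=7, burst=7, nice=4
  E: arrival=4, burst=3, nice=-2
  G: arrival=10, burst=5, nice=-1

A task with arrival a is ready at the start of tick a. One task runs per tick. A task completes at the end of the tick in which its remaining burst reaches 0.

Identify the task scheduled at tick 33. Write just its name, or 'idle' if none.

running at tick 33 = D

t=0: vr[A=0] → run A
t=1: vr[A=1024/423 B=1024/423] → run A
t=2: vr[A=2048/423 B=1024/423] → run B
t=3: vr[A=2048/423 B=1028608/335439] → run B
t=4: vr[A=2048/423 B=1245184/335439 C=1245184/335439 E=1245184/335439] → run B
t=5: vr[A=2048/423 B=1461760/335439 C=1245184/335439 E=1245184/335439] → run C
t=6: vr[A=2048/423 B=1461760/335439 C=760626176/112372065 E=1245184/335439] → run E
t=7: vr[A=2048/423 B=1461760/335439 C=760626176/112372065 D=1461760/335439 E=1461760/335439] → run B
t=8: vr[A=2048/423 B=1678336/335439 C=760626176/112372065 D=1461760/335439 E=1461760/335439] → run D
t=9: vr[A=2048/423 B=1678336/335439 C=760626176/112372065 D=2273792/335439 E=1461760/335439] → run E
t=10: vr[A=2048/423 B=1678336/335439 C=760626176/112372065 D=2273792/335439 E=1678336/335439 G=2048/423] → run A
t=11: vr[A=1024/141 B=1678336/335439 C=760626176/112372065 D=2273792/335439 E=1678336/335439 G=2048/423] → run G
t=12: vr[A=1024/141 B=1678336/335439 C=760626176/112372065 D=2273792/335439 E=1678336/335439 G=3048448/540171] → run B
t=13: vr[A=1024/141 B=1894912/335439 C=760626176/112372065 D=2273792/335439 E=1678336/335439 G=3048448/540171] → run E
t=14: vr[A=1024/141 B=1894912/335439 C=760626176/112372065 D=2273792/335439 G=3048448/540171] → run G
t=15: vr[A=1024/141 B=1894912/335439 C=760626176/112372065 D=2273792/335439 G=3481600/540171] → run B
t=16: vr[A=1024/141 B=2111488/335439 C=760626176/112372065 D=2273792/335439 G=3481600/540171] → run B
t=17: vr[A=1024/141 B=2328064/335439 C=760626176/112372065 D=2273792/335439 G=3481600/540171] → run G
t=18: vr[A=1024/141 B=2328064/335439 C=760626176/112372065 D=2273792/335439 G=3914752/540171] → run C
t=19: vr[A=1024/141 B=2328064/335439 C=1104115712/112372065 D=2273792/335439 G=3914752/540171] → run D
t=20: vr[A=1024/141 B=2328064/335439 C=1104115712/112372065 D=1028608/111813 G=3914752/540171] → run B
t=21: vr[A=1024/141 C=1104115712/112372065 D=1028608/111813 G=3914752/540171] → run G
t=22: vr[A=1024/141 C=1104115712/112372065 D=1028608/111813 G=4347904/540171] → run A
t=23: vr[A=4096/423 C=1104115712/112372065 D=1028608/111813 G=4347904/540171] → run G
t=24: vr[A=4096/423 C=1104115712/112372065 D=1028608/111813] → run D
t=25: vr[A=4096/423 C=1104115712/112372065 D=3897856/335439] → run A
t=26: vr[A=5120/423 C=1104115712/112372065 D=3897856/335439] → run C
t=27: vr[A=5120/423 C=1447605248/112372065 D=3897856/335439] → run D
t=28: vr[A=5120/423 C=1447605248/112372065 D=4709888/335439] → run A
t=29: vr[A=2048/141 C=1447605248/112372065 D=4709888/335439] → run C
t=30: vr[A=2048/141 C=1791094784/112372065 D=4709888/335439] → run D
t=31: vr[A=2048/141 C=1791094784/112372065 D=1840640/111813] → run A
t=32: vr[A=7168/423 C=1791094784/112372065 D=1840640/111813] → run C
t=33: vr[A=7168/423 C=426916864/22474413 D=1840640/111813] → run D
t=34: vr[A=7168/423 C=426916864/22474413 D=6333952/335439] → run A
t=35: vr[C=426916864/22474413 D=6333952/335439] → run D
t=36: vr[C=426916864/22474413] → run C
t=37: (idle)
t=38: (idle)
t=39: (idle)
t=40: (idle)
t=41: (idle)
t=42: (idle)
t=43: (idle)
t=44: (idle)
t=45: (idle)
t=46: (idle)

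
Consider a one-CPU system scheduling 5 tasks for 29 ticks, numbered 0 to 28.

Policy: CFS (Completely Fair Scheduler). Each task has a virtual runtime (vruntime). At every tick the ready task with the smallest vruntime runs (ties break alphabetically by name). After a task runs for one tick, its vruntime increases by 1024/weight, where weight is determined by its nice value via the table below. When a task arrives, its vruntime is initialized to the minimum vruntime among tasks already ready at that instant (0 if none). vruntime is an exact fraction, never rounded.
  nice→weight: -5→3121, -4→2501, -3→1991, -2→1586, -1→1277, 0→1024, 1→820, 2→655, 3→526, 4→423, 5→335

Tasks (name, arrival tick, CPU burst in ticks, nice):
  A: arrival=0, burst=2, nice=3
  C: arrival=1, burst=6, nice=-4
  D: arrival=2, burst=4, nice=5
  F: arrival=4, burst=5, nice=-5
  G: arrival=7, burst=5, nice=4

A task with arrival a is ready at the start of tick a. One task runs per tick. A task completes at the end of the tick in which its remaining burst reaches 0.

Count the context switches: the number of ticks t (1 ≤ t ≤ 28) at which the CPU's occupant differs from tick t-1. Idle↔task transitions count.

context switches = 19

t=0: vr[A=0] → run A
t=1: vr[A=512/263 C=512/263] → run A
t=2: vr[C=512/263 D=512/263] → run C
t=3: vr[C=1549824/657763 D=512/263] → run D
t=4: vr[C=1549824/657763 D=440832/88105 F=1549824/657763] → run C
t=5: vr[C=1819136/657763 D=440832/88105 F=1549824/657763] → run F
t=6: vr[C=1819136/657763 D=440832/88105 F=5510550016/2052878323] → run F
t=7: vr[C=1819136/657763 D=440832/88105 F=6184099328/2052878323 G=1819136/657763] → run C
t=8: vr[C=2088448/657763 D=440832/88105 F=6184099328/2052878323 G=1819136/657763] → run G
t=9: vr[C=2088448/657763 D=440832/88105 F=6184099328/2052878323 G=1443043840/278233749] → run F
t=10: vr[C=2088448/657763 D=440832/88105 F=6857648640/2052878323 G=1443043840/278233749] → run C
t=11: vr[C=2357760/657763 D=440832/88105 F=6857648640/2052878323 G=1443043840/278233749] → run F
t=12: vr[C=2357760/657763 D=440832/88105 F=7531197952/2052878323 G=1443043840/278233749] → run C
t=13: vr[C=2627072/657763 D=440832/88105 F=7531197952/2052878323 G=1443043840/278233749] → run F
t=14: vr[C=2627072/657763 D=440832/88105 G=1443043840/278233749] → run C
t=15: vr[D=440832/88105 G=1443043840/278233749] → run D
t=16: vr[D=710144/88105 G=1443043840/278233749] → run G
t=17: vr[D=710144/88105 G=2116593152/278233749] → run G
t=18: vr[D=710144/88105 G=930047488/92744583] → run D
t=19: vr[D=979456/88105 G=930047488/92744583] → run G
t=20: vr[D=979456/88105 G=3463691776/278233749] → run D
t=21: vr[G=3463691776/278233749] → run G
t=22: (idle)
t=23: (idle)
t=24: (idle)
t=25: (idle)
t=26: (idle)
t=27: (idle)
t=28: (idle)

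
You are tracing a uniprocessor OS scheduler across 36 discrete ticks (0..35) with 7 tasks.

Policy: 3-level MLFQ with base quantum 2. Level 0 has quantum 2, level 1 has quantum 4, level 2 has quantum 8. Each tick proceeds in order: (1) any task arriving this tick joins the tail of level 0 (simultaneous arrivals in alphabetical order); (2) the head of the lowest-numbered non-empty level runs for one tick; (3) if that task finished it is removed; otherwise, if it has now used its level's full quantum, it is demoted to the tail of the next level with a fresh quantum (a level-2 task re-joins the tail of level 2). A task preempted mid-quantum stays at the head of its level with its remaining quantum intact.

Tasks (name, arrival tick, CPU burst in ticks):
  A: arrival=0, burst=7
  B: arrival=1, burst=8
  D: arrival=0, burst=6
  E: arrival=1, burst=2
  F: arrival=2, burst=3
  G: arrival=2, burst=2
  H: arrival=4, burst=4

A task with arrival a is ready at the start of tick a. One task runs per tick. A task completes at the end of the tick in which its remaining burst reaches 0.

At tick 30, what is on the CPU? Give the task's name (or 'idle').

running at tick 30 = B

t=0: L0/L1/L2 = AD/-/- → run A
t=1: L0/L1/L2 = ADBE/-/- → run A
t=2: L0/L1/L2 = DBEFG/A/- → run D
t=3: L0/L1/L2 = DBEFG/A/- → run D
t=4: L0/L1/L2 = BEFGH/AD/- → run B
t=5: L0/L1/L2 = BEFGH/AD/- → run B
t=6: L0/L1/L2 = EFGH/ADB/- → run E
t=7: L0/L1/L2 = EFGH/ADB/- → run E
t=8: L0/L1/L2 = FGH/ADB/- → run F
t=9: L0/L1/L2 = FGH/ADB/- → run F
t=10: L0/L1/L2 = GH/ADBF/- → run G
t=11: L0/L1/L2 = GH/ADBF/- → run G
t=12: L0/L1/L2 = H/ADBF/- → run H
t=13: L0/L1/L2 = H/ADBF/- → run H
t=14: L0/L1/L2 = -/ADBFH/- → run A
t=15: L0/L1/L2 = -/ADBFH/- → run A
t=16: L0/L1/L2 = -/ADBFH/- → run A
t=17: L0/L1/L2 = -/ADBFH/- → run A
t=18: L0/L1/L2 = -/DBFH/A → run D
t=19: L0/L1/L2 = -/DBFH/A → run D
t=20: L0/L1/L2 = -/DBFH/A → run D
t=21: L0/L1/L2 = -/DBFH/A → run D
t=22: L0/L1/L2 = -/BFH/A → run B
t=23: L0/L1/L2 = -/BFH/A → run B
t=24: L0/L1/L2 = -/BFH/A → run B
t=25: L0/L1/L2 = -/BFH/A → run B
t=26: L0/L1/L2 = -/FH/AB → run F
t=27: L0/L1/L2 = -/H/AB → run H
t=28: L0/L1/L2 = -/H/AB → run H
t=29: L0/L1/L2 = -/-/AB → run A
t=30: L0/L1/L2 = -/-/B → run B
t=31: L0/L1/L2 = -/-/B → run B
t=32: (idle)
t=33: (idle)
t=34: (idle)
t=35: (idle)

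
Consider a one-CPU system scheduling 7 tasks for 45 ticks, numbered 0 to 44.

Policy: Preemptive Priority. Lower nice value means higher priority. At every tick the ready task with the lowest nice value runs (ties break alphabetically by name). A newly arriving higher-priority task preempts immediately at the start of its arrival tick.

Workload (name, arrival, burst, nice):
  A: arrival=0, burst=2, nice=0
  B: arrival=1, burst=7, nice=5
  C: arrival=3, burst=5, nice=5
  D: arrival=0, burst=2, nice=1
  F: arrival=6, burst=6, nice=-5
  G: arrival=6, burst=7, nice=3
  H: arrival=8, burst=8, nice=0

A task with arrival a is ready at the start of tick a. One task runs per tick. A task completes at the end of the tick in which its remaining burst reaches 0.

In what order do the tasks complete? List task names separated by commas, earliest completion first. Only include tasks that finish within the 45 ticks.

completion order = A, D, F, H, G, B, C

t=0: ready={A,D} → run A
t=1: ready={A,B,D} → run A
t=2: ready={B,D} → run D
t=3: ready={B,C,D} → run D
t=4: ready={B,C} → run B
t=5: ready={B,C} → run B
t=6: ready={B,C,F,G} → run F
t=7: ready={B,C,F,G} → run F
t=8: ready={B,C,F,G,H} → run F
t=9: ready={B,C,F,G,H} → run F
t=10: ready={B,C,F,G,H} → run F
t=11: ready={B,C,F,G,H} → run F
t=12: ready={B,C,G,H} → run H
t=13: ready={B,C,G,H} → run H
t=14: ready={B,C,G,H} → run H
t=15: ready={B,C,G,H} → run H
t=16: ready={B,C,G,H} → run H
t=17: ready={B,C,G,H} → run H
t=18: ready={B,C,G,H} → run H
t=19: ready={B,C,G,H} → run H
t=20: ready={B,C,G} → run G
t=21: ready={B,C,G} → run G
t=22: ready={B,C,G} → run G
t=23: ready={B,C,G} → run G
t=24: ready={B,C,G} → run G
t=25: ready={B,C,G} → run G
t=26: ready={B,C,G} → run G
t=27: ready={B,C} → run B
t=28: ready={B,C} → run B
t=29: ready={B,C} → run B
t=30: ready={B,C} → run B
t=31: ready={B,C} → run B
t=32: ready={C} → run C
t=33: ready={C} → run C
t=34: ready={C} → run C
t=35: ready={C} → run C
t=36: ready={C} → run C
t=37: (idle)
t=38: (idle)
t=39: (idle)
t=40: (idle)
t=41: (idle)
t=42: (idle)
t=43: (idle)
t=44: (idle)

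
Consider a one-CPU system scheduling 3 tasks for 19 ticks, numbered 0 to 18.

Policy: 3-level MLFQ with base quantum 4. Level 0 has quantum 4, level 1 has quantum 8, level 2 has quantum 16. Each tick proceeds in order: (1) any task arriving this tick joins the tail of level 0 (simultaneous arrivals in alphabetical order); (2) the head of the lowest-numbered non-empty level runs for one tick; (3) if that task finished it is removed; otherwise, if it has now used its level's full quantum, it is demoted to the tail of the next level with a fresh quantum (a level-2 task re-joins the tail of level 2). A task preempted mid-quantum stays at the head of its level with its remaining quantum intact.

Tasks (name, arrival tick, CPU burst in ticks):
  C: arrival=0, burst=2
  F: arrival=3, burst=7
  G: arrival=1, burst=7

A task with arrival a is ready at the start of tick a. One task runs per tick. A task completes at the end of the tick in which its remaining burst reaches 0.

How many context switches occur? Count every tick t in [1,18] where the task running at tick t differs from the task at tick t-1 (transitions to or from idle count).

context switches = 5

t=0: L0/L1/L2 = C/-/- → run C
t=1: L0/L1/L2 = CG/-/- → run C
t=2: L0/L1/L2 = G/-/- → run G
t=3: L0/L1/L2 = GF/-/- → run G
t=4: L0/L1/L2 = GF/-/- → run G
t=5: L0/L1/L2 = GF/-/- → run G
t=6: L0/L1/L2 = F/G/- → run F
t=7: L0/L1/L2 = F/G/- → run F
t=8: L0/L1/L2 = F/G/- → run F
t=9: L0/L1/L2 = F/G/- → run F
t=10: L0/L1/L2 = -/GF/- → run G
t=11: L0/L1/L2 = -/GF/- → run G
t=12: L0/L1/L2 = -/GF/- → run G
t=13: L0/L1/L2 = -/F/- → run F
t=14: L0/L1/L2 = -/F/- → run F
t=15: L0/L1/L2 = -/F/- → run F
t=16: (idle)
t=17: (idle)
t=18: (idle)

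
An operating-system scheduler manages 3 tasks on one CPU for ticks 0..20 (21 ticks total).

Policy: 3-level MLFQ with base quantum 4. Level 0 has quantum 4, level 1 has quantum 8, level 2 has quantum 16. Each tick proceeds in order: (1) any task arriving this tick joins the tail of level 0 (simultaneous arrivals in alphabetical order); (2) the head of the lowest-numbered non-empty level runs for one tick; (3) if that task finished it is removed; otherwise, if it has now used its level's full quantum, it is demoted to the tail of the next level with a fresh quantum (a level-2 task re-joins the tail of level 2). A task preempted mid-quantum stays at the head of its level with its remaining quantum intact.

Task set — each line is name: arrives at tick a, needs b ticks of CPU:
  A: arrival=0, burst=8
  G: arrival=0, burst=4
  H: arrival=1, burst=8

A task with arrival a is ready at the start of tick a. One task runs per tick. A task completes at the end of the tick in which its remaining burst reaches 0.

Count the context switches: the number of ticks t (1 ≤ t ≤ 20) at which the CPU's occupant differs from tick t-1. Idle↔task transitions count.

context switches = 5

t=0: L0/L1/L2 = AG/-/- → run A
t=1: L0/L1/L2 = AGH/-/- → run A
t=2: L0/L1/L2 = AGH/-/- → run A
t=3: L0/L1/L2 = AGH/-/- → run A
t=4: L0/L1/L2 = GH/A/- → run G
t=5: L0/L1/L2 = GH/A/- → run G
t=6: L0/L1/L2 = GH/A/- → run G
t=7: L0/L1/L2 = GH/A/- → run G
t=8: L0/L1/L2 = H/A/- → run H
t=9: L0/L1/L2 = H/A/- → run H
t=10: L0/L1/L2 = H/A/- → run H
t=11: L0/L1/L2 = H/A/- → run H
t=12: L0/L1/L2 = -/AH/- → run A
t=13: L0/L1/L2 = -/AH/- → run A
t=14: L0/L1/L2 = -/AH/- → run A
t=15: L0/L1/L2 = -/AH/- → run A
t=16: L0/L1/L2 = -/H/- → run H
t=17: L0/L1/L2 = -/H/- → run H
t=18: L0/L1/L2 = -/H/- → run H
t=19: L0/L1/L2 = -/H/- → run H
t=20: (idle)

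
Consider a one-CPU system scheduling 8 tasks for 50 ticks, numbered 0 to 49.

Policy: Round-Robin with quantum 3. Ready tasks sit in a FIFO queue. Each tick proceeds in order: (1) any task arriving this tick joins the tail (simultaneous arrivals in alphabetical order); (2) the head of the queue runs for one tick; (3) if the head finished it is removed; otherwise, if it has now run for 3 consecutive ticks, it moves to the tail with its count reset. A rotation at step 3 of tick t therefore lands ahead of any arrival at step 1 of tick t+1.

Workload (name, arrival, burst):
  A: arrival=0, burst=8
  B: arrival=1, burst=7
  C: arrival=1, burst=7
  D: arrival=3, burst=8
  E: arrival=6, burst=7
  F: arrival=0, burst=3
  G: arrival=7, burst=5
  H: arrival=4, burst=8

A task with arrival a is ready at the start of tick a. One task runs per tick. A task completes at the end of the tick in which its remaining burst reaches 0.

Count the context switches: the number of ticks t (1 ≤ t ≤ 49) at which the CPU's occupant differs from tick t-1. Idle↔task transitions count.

t=0: queue=[A,F] q_used=0 → run A
t=1: queue=[A,F,B,C] q_used=1 → run A
t=2: queue=[A,F,B,C] q_used=2 → run A
t=3: queue=[F,B,C,A,D] q_used=0 → run F
t=4: queue=[F,B,C,A,D,H] q_used=1 → run F
t=5: queue=[F,B,C,A,D,H] q_used=2 → run F
t=6: queue=[B,C,A,D,H,E] q_used=0 → run B
t=7: queue=[B,C,A,D,H,E,G] q_used=1 → run B
t=8: queue=[B,C,A,D,H,E,G] q_used=2 → run B
t=9: queue=[C,A,D,H,E,G,B] q_used=0 → run C
t=10: queue=[C,A,D,H,E,G,B] q_used=1 → run C
t=11: queue=[C,A,D,H,E,G,B] q_used=2 → run C
t=12: queue=[A,D,H,E,G,B,C] q_used=0 → run A
t=13: queue=[A,D,H,E,G,B,C] q_used=1 → run A
t=14: queue=[A,D,H,E,G,B,C] q_used=2 → run A
t=15: queue=[D,H,E,G,B,C,A] q_used=0 → run D
t=16: queue=[D,H,E,G,B,C,A] q_used=1 → run D
t=17: queue=[D,H,E,G,B,C,A] q_used=2 → run D
t=18: queue=[H,E,G,B,C,A,D] q_used=0 → run H
t=19: queue=[H,E,G,B,C,A,D] q_used=1 → run H
t=20: queue=[H,E,G,B,C,A,D] q_used=2 → run H
t=21: queue=[E,G,B,C,A,D,H] q_used=0 → run E
t=22: queue=[E,G,B,C,A,D,H] q_used=1 → run E
t=23: queue=[E,G,B,C,A,D,H] q_used=2 → run E
t=24: queue=[G,B,C,A,D,H,E] q_used=0 → run G
t=25: queue=[G,B,C,A,D,H,E] q_used=1 → run G
t=26: queue=[G,B,C,A,D,H,E] q_used=2 → run G
t=27: queue=[B,C,A,D,H,E,G] q_used=0 → run B
t=28: queue=[B,C,A,D,H,E,G] q_used=1 → run B
t=29: queue=[B,C,A,D,H,E,G] q_used=2 → run B
t=30: queue=[C,A,D,H,E,G,B] q_used=0 → run C
t=31: queue=[C,A,D,H,E,G,B] q_used=1 → run C
t=32: queue=[C,A,D,H,E,G,B] q_used=2 → run C
t=33: queue=[A,D,H,E,G,B,C] q_used=0 → run A
t=34: queue=[A,D,H,E,G,B,C] q_used=1 → run A
t=35: queue=[D,H,E,G,B,C] q_used=0 → run D
t=36: queue=[D,H,E,G,B,C] q_used=1 → run D
t=37: queue=[D,H,E,G,B,C] q_used=2 → run D
t=38: queue=[H,E,G,B,C,D] q_used=0 → run H
t=39: queue=[H,E,G,B,C,D] q_used=1 → run H
t=40: queue=[H,E,G,B,C,D] q_used=2 → run H
t=41: queue=[E,G,B,C,D,H] q_used=0 → run E
t=42: queue=[E,G,B,C,D,H] q_used=1 → run E
t=43: queue=[E,G,B,C,D,H] q_used=2 → run E
t=44: queue=[G,B,C,D,H,E] q_used=0 → run G
t=45: queue=[G,B,C,D,H,E] q_used=1 → run G
t=46: queue=[B,C,D,H,E] q_used=0 → run B
t=47: queue=[C,D,H,E] q_used=0 → run C
t=48: queue=[D,H,E] q_used=0 → run D
t=49: queue=[D,H,E] q_used=1 → run D

context switches = 18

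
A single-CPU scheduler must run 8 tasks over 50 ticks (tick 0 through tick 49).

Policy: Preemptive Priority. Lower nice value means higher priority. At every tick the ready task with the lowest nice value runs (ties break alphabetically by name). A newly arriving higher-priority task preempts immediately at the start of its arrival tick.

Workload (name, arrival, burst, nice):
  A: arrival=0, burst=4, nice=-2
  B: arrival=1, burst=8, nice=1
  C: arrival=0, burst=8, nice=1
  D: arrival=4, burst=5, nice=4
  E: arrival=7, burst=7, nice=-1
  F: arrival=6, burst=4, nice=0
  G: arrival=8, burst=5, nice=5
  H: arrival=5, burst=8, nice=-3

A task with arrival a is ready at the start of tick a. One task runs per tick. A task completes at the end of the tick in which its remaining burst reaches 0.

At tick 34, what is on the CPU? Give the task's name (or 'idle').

running at tick 34 = C

t=0: ready={A,C} → run A
t=1: ready={A,B,C} → run A
t=2: ready={A,B,C} → run A
t=3: ready={A,B,C} → run A
t=4: ready={B,C,D} → run B
t=5: ready={B,C,D,H} → run H
t=6: ready={B,C,D,F,H} → run H
t=7: ready={B,C,D,E,F,H} → run H
t=8: ready={B,C,D,E,F,G,H} → run H
t=9: ready={B,C,D,E,F,G,H} → run H
t=10: ready={B,C,D,E,F,G,H} → run H
t=11: ready={B,C,D,E,F,G,H} → run H
t=12: ready={B,C,D,E,F,G,H} → run H
t=13: ready={B,C,D,E,F,G} → run E
t=14: ready={B,C,D,E,F,G} → run E
t=15: ready={B,C,D,E,F,G} → run E
t=16: ready={B,C,D,E,F,G} → run E
t=17: ready={B,C,D,E,F,G} → run E
t=18: ready={B,C,D,E,F,G} → run E
t=19: ready={B,C,D,E,F,G} → run E
t=20: ready={B,C,D,F,G} → run F
t=21: ready={B,C,D,F,G} → run F
t=22: ready={B,C,D,F,G} → run F
t=23: ready={B,C,D,F,G} → run F
t=24: ready={B,C,D,G} → run B
t=25: ready={B,C,D,G} → run B
t=26: ready={B,C,D,G} → run B
t=27: ready={B,C,D,G} → run B
t=28: ready={B,C,D,G} → run B
t=29: ready={B,C,D,G} → run B
t=30: ready={B,C,D,G} → run B
t=31: ready={C,D,G} → run C
t=32: ready={C,D,G} → run C
t=33: ready={C,D,G} → run C
t=34: ready={C,D,G} → run C
t=35: ready={C,D,G} → run C
t=36: ready={C,D,G} → run C
t=37: ready={C,D,G} → run C
t=38: ready={C,D,G} → run C
t=39: ready={D,G} → run D
t=40: ready={D,G} → run D
t=41: ready={D,G} → run D
t=42: ready={D,G} → run D
t=43: ready={D,G} → run D
t=44: ready={G} → run G
t=45: ready={G} → run G
t=46: ready={G} → run G
t=47: ready={G} → run G
t=48: ready={G} → run G
t=49: (idle)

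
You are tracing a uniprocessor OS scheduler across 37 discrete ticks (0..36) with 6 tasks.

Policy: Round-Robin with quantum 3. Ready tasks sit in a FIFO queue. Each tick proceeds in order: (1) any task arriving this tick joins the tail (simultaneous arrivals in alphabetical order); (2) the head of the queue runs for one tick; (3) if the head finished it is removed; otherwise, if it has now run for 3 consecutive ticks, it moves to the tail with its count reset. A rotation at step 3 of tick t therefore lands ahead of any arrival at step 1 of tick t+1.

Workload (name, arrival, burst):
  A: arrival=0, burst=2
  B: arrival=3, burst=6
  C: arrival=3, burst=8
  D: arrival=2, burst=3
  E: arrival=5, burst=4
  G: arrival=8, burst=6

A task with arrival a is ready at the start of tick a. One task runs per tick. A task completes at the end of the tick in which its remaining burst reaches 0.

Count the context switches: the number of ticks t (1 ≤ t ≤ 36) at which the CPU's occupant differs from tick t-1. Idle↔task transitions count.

t=0: queue=[A] q_used=0 → run A
t=1: queue=[A] q_used=1 → run A
t=2: queue=[D] q_used=0 → run D
t=3: queue=[D,B,C] q_used=1 → run D
t=4: queue=[D,B,C] q_used=2 → run D
t=5: queue=[B,C,E] q_used=0 → run B
t=6: queue=[B,C,E] q_used=1 → run B
t=7: queue=[B,C,E] q_used=2 → run B
t=8: queue=[C,E,B,G] q_used=0 → run C
t=9: queue=[C,E,B,G] q_used=1 → run C
t=10: queue=[C,E,B,G] q_used=2 → run C
t=11: queue=[E,B,G,C] q_used=0 → run E
t=12: queue=[E,B,G,C] q_used=1 → run E
t=13: queue=[E,B,G,C] q_used=2 → run E
t=14: queue=[B,G,C,E] q_used=0 → run B
t=15: queue=[B,G,C,E] q_used=1 → run B
t=16: queue=[B,G,C,E] q_used=2 → run B
t=17: queue=[G,C,E] q_used=0 → run G
t=18: queue=[G,C,E] q_used=1 → run G
t=19: queue=[G,C,E] q_used=2 → run G
t=20: queue=[C,E,G] q_used=0 → run C
t=21: queue=[C,E,G] q_used=1 → run C
t=22: queue=[C,E,G] q_used=2 → run C
t=23: queue=[E,G,C] q_used=0 → run E
t=24: queue=[G,C] q_used=0 → run G
t=25: queue=[G,C] q_used=1 → run G
t=26: queue=[G,C] q_used=2 → run G
t=27: queue=[C] q_used=0 → run C
t=28: queue=[C] q_used=1 → run C
t=29: (idle)
t=30: (idle)
t=31: (idle)
t=32: (idle)
t=33: (idle)
t=34: (idle)
t=35: (idle)
t=36: (idle)

context switches = 11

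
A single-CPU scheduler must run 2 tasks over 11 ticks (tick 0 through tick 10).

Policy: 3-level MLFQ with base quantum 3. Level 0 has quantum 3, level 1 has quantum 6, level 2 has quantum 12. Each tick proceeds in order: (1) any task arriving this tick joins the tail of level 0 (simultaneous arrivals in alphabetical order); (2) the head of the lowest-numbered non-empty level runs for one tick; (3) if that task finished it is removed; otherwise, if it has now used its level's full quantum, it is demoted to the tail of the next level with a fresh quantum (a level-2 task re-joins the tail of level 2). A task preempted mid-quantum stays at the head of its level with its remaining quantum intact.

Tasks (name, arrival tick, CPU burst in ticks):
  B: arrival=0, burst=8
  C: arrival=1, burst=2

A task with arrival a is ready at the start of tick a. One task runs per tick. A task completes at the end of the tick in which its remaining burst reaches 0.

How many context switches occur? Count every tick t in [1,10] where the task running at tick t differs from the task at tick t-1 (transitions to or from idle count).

t=0: L0/L1/L2 = B/-/- → run B
t=1: L0/L1/L2 = BC/-/- → run B
t=2: L0/L1/L2 = BC/-/- → run B
t=3: L0/L1/L2 = C/B/- → run C
t=4: L0/L1/L2 = C/B/- → run C
t=5: L0/L1/L2 = -/B/- → run B
t=6: L0/L1/L2 = -/B/- → run B
t=7: L0/L1/L2 = -/B/- → run B
t=8: L0/L1/L2 = -/B/- → run B
t=9: L0/L1/L2 = -/B/- → run B
t=10: (idle)

context switches = 3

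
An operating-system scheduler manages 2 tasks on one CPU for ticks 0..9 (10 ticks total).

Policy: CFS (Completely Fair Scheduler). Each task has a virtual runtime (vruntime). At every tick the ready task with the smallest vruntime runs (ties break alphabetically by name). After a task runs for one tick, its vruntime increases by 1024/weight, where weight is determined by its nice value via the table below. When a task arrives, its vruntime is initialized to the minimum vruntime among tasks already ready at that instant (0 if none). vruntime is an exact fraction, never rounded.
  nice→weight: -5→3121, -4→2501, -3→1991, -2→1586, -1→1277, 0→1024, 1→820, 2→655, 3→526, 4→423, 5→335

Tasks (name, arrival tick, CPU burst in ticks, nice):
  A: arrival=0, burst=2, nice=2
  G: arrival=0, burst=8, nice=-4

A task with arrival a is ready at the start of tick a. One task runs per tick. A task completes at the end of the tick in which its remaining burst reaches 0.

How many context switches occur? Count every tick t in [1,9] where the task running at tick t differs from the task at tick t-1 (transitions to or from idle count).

t=0: vr[A=0 G=0] → run A
t=1: vr[A=1024/655 G=0] → run G
t=2: vr[A=1024/655 G=1024/2501] → run G
t=3: vr[A=1024/655 G=2048/2501] → run G
t=4: vr[A=1024/655 G=3072/2501] → run G
t=5: vr[A=1024/655 G=4096/2501] → run A
t=6: vr[G=4096/2501] → run G
t=7: vr[G=5120/2501] → run G
t=8: vr[G=6144/2501] → run G
t=9: vr[G=7168/2501] → run G

context switches = 3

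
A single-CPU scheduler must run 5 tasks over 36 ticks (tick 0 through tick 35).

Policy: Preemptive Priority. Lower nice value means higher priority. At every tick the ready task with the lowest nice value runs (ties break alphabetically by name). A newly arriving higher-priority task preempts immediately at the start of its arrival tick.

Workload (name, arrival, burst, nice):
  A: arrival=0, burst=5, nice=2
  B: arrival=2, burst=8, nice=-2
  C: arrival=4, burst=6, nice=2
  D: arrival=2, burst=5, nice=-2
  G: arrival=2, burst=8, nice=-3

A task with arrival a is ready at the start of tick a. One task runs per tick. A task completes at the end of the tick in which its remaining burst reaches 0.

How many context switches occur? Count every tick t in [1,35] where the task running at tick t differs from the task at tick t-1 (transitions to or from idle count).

t=0: ready={A} → run A
t=1: ready={A} → run A
t=2: ready={A,B,D,G} → run G
t=3: ready={A,B,D,G} → run G
t=4: ready={A,B,C,D,G} → run G
t=5: ready={A,B,C,D,G} → run G
t=6: ready={A,B,C,D,G} → run G
t=7: ready={A,B,C,D,G} → run G
t=8: ready={A,B,C,D,G} → run G
t=9: ready={A,B,C,D,G} → run G
t=10: ready={A,B,C,D} → run B
t=11: ready={A,B,C,D} → run B
t=12: ready={A,B,C,D} → run B
t=13: ready={A,B,C,D} → run B
t=14: ready={A,B,C,D} → run B
t=15: ready={A,B,C,D} → run B
t=16: ready={A,B,C,D} → run B
t=17: ready={A,B,C,D} → run B
t=18: ready={A,C,D} → run D
t=19: ready={A,C,D} → run D
t=20: ready={A,C,D} → run D
t=21: ready={A,C,D} → run D
t=22: ready={A,C,D} → run D
t=23: ready={A,C} → run A
t=24: ready={A,C} → run A
t=25: ready={A,C} → run A
t=26: ready={C} → run C
t=27: ready={C} → run C
t=28: ready={C} → run C
t=29: ready={C} → run C
t=30: ready={C} → run C
t=31: ready={C} → run C
t=32: (idle)
t=33: (idle)
t=34: (idle)
t=35: (idle)

context switches = 6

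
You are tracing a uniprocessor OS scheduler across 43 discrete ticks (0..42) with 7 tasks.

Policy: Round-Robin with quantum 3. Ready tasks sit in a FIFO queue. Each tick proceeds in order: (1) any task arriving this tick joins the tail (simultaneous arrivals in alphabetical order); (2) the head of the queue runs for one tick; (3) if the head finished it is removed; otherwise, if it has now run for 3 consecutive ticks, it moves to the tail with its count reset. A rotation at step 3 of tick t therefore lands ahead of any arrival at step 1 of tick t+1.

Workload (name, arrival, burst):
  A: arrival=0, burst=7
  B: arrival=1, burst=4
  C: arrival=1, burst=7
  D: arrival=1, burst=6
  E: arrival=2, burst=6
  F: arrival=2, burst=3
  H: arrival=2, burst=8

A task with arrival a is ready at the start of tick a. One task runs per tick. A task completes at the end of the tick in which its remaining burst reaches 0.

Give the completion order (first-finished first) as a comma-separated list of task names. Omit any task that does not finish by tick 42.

t=0: queue=[A] q_used=0 → run A
t=1: queue=[A,B,C,D] q_used=1 → run A
t=2: queue=[A,B,C,D,E,F,H] q_used=2 → run A
t=3: queue=[B,C,D,E,F,H,A] q_used=0 → run B
t=4: queue=[B,C,D,E,F,H,A] q_used=1 → run B
t=5: queue=[B,C,D,E,F,H,A] q_used=2 → run B
t=6: queue=[C,D,E,F,H,A,B] q_used=0 → run C
t=7: queue=[C,D,E,F,H,A,B] q_used=1 → run C
t=8: queue=[C,D,E,F,H,A,B] q_used=2 → run C
t=9: queue=[D,E,F,H,A,B,C] q_used=0 → run D
t=10: queue=[D,E,F,H,A,B,C] q_used=1 → run D
t=11: queue=[D,E,F,H,A,B,C] q_used=2 → run D
t=12: queue=[E,F,H,A,B,C,D] q_used=0 → run E
t=13: queue=[E,F,H,A,B,C,D] q_used=1 → run E
t=14: queue=[E,F,H,A,B,C,D] q_used=2 → run E
t=15: queue=[F,H,A,B,C,D,E] q_used=0 → run F
t=16: queue=[F,H,A,B,C,D,E] q_used=1 → run F
t=17: queue=[F,H,A,B,C,D,E] q_used=2 → run F
t=18: queue=[H,A,B,C,D,E] q_used=0 → run H
t=19: queue=[H,A,B,C,D,E] q_used=1 → run H
t=20: queue=[H,A,B,C,D,E] q_used=2 → run H
t=21: queue=[A,B,C,D,E,H] q_used=0 → run A
t=22: queue=[A,B,C,D,E,H] q_used=1 → run A
t=23: queue=[A,B,C,D,E,H] q_used=2 → run A
t=24: queue=[B,C,D,E,H,A] q_used=0 → run B
t=25: queue=[C,D,E,H,A] q_used=0 → run C
t=26: queue=[C,D,E,H,A] q_used=1 → run C
t=27: queue=[C,D,E,H,A] q_used=2 → run C
t=28: queue=[D,E,H,A,C] q_used=0 → run D
t=29: queue=[D,E,H,A,C] q_used=1 → run D
t=30: queue=[D,E,H,A,C] q_used=2 → run D
t=31: queue=[E,H,A,C] q_used=0 → run E
t=32: queue=[E,H,A,C] q_used=1 → run E
t=33: queue=[E,H,A,C] q_used=2 → run E
t=34: queue=[H,A,C] q_used=0 → run H
t=35: queue=[H,A,C] q_used=1 → run H
t=36: queue=[H,A,C] q_used=2 → run H
t=37: queue=[A,C,H] q_used=0 → run A
t=38: queue=[C,H] q_used=0 → run C
t=39: queue=[H] q_used=0 → run H
t=40: queue=[H] q_used=1 → run H
t=41: (idle)
t=42: (idle)

completion order = F, B, D, E, A, C, H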